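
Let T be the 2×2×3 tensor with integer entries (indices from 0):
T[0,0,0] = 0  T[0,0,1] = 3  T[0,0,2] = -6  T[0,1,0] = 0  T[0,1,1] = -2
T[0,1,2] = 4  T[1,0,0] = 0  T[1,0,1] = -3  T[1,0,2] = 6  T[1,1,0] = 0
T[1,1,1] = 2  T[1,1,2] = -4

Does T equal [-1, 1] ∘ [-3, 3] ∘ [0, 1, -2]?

Reconstruct entry (0,1,1) from the claimed factors: Σₗ aₗ[0]bₗ[1]cₗ[1] = (-1)·(3)·(1) = -3, but T[0,1,1] = -2. The claim is false.

No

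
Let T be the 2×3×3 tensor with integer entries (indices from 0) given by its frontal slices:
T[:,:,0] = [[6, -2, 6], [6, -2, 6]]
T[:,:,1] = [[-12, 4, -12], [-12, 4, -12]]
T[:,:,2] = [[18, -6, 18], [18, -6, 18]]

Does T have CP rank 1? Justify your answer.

Yes

If T = a ⊗ b ⊗ c then every fibre of T is a multiple of the corresponding factor, so read the factors off the fibres through the nonzero entry T[0,0,0] = 6.
The mode-1 fibre T[:,0,0] = [6, 6] gives a = [1, 1] (primitive direction); the mode-2 fibre T[0,:,0] = [6, -2, 6] gives b = [3, -1, 3]; then c[k] = T[0,0,k] / (a[0]·b[0]) = [6, -12, 18] / 3 = [2, -4, 6].
Expanding [1, 1] ⊗ [3, -1, 3] ⊗ [2, -4, 6] reproduces all 18 entries of T, so T = [1, 1] ⊗ [3, -1, 3] ⊗ [2, -4, 6] and rank(T) ≤ 1.
Equivalently every frontal slice T[:,:,k] is c[k] times the rank-1 matrix [1, 1] ⊗ [3, -1, 3]. So T has rank 1 (it is nonzero).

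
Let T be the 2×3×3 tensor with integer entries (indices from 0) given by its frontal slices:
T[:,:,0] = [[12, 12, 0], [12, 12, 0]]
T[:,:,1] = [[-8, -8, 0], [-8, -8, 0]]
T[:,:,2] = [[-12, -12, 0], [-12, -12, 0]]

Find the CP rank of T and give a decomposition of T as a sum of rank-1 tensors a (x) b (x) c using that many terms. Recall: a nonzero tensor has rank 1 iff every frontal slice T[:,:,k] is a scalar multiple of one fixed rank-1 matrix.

Lower bound: T ≠ 0 (e.g. T[0,0,0] = 12), so rank(T) ≥ 1.
Upper bound: if T = a (x) b (x) c then every fibre of T is a multiple of the corresponding factor, so read the factors off the fibres through the nonzero entry T[0,0,0] = 12.
The mode-1 fibre T[:,0,0] = [12, 12] gives a = [1, 1] (primitive direction); the mode-2 fibre T[0,:,0] = [12, 12, 0] gives b = [1, 1, 0]; then c[k] = T[0,0,k] / (a[0]·b[0]) = [12, -8, -12] / 1 = [12, -8, -12].
Expanding [1, 1] (x) [1, 1, 0] (x) [12, -8, -12] reproduces all 18 entries of T, so T = [1, 1] (x) [1, 1, 0] (x) [12, -8, -12] and rank(T) ≤ 1.
These bounds meet, so rank(T) = 1.
Check entry T[0,1,1] = -8: (1)·(1)·(-8) = -8.

rank(T) = 1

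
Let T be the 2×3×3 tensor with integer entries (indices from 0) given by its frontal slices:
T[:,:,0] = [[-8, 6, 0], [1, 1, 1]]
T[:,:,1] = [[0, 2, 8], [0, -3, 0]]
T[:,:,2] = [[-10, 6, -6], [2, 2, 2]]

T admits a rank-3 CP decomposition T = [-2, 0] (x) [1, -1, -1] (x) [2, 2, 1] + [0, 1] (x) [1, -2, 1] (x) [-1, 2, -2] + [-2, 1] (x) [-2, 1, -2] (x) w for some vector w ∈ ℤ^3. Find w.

Subtract the known terms from T to get the rank-1 residual R = [-2, 1] (x) [-2, 1, -2] (x) w, so R[i,j,k] = a[i]·b[j]·w[k]. Pick indices with nonzero a[0]·b[0] = (-2)·(-2) = 4. Only the fibre through (0,0,·) is needed: R[0,0,:] = T[0,0,:] − Σₗ aₗ[0]bₗ[0]cₗ = [-8, 0, -10] − (-2)·(1)·[2, 2, 1] − (0)·(1)·[-1, 2, -2] = [-4, 4, -8]. Then w[k] = R[0,0,k] / 4 for each k, giving w = [-4, 4, -8] / 4 = [-1, 1, -2].

w = [-1, 1, -2]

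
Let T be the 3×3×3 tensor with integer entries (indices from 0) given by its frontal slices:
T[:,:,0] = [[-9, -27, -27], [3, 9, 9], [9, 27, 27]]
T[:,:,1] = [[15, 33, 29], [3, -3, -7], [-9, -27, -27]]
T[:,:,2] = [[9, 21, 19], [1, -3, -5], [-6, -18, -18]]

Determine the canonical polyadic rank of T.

Lower bound: the mode-2 unfolding of T (rows indexed by j, columns by (i,k) = (0,0), (0,1), (0,2), (1,0), (1,1), (1,2), (2,0), (2,1), (2,2)) is [[-9, 15, 9, 3, 3, 1, 9, -9, -6], [-27, 33, 21, 9, -3, -3, 27, -27, -18], [-27, 29, 19, 9, -7, -5, 27, -27, -18]].
There the 2×2 minor on rows j ∈ {0, 1}, columns (i,k) ∈ {(0,0), (0,1)} is det [[-9, 15], [-27, 33]] = 108 ≠ 0, so this unfolding has rank ≥ 2; CP rank is at least every unfolding rank, so rank(T) ≥ 2. (Flattening ranks never certify an upper bound on CP rank; for that we must actually write T with 2 rank-1 terms.)
Upper bound — finding two terms. Write S_k = T[:,:,k] for the frontal slices: S₀ = [[-9, -27, -27], [3, 9, 9], [9, 27, 27]], S₁ = [[15, 33, 29], [3, -3, -7], [-9, -27, -27]], S₂ = [[9, 21, 19], [1, -3, -5], [-6, -18, -18]].
If T = a₁ ⊗ b₁ ⊗ c₁ + a₂ ⊗ b₂ ⊗ c₂ then each S_k = c₁[k]·a₁b₁ᵀ + c₂[k]·a₂b₂ᵀ. S₀ and S₁ are linearly independent, so a₁b₁ᵀ and a₂b₂ᵀ must span the same plane of matrices: they are the rank-1 matrices of the form x·S₀ + y·S₁.
The 2×2 minor of x·S₀ + y·S₁ on rows {0,1}, columns {0,1} is 144·xy − 144·y² = 144·(x − y)(y), vanishing at (x:y) = (1:1) and (1:0).
M₁ = S₀ + S₁ = [[6, 6, 2], [6, 6, 2], [0, 0, 0]] = 2·(1, 1, 0)(3, 3, 1)ᵀ and M₂ = S₀ = [[-9, -27, -27], [3, 9, 9], [9, 27, 27]] = (-3)·(3, -1, -3)(1, 3, 3)ᵀ, so take a₁ = (1, 1, 0), b₁ = (3, 3, 1), a₂ = (3, -1, -3), b₂ = (1, 3, 3).
Each slice is an integer combination of E₁ = a₁b₁ᵀ and E₂ = a₂b₂ᵀ: S₀ = −3·E₂, S₁ = 2·E₁ + 3·E₂, S₂ = E₁ + 2·E₂; reading off coefficients, c₁ = (0, 2, 1) and c₂ = (-3, 3, 2).
Hence T = (1, 1, 0) ⊗ (3, 3, 1) ⊗ (0, 2, 1) + (3, -1, -3) ⊗ (1, 3, 3) ⊗ (-3, 3, 2), so rank(T) ≤ 2.
These bounds meet, so rank(T) = 2.

2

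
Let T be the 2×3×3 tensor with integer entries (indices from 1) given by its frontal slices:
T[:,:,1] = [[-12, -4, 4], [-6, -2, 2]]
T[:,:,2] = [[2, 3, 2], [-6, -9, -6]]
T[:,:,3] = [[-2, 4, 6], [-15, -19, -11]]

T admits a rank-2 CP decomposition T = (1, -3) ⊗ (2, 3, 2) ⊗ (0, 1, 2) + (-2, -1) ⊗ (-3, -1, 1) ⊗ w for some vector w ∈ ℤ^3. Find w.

Subtract the known terms from T to get the rank-1 residual R = (-2, -1) ⊗ (-3, -1, 1) ⊗ w, so R[i,j,k] = a[i]·b[j]·w[k]. Pick indices with nonzero a[1]·b[1] = (-2)·(-3) = 6. Only the fibre through (1,1,·) is needed: R[1,1,:] = T[1,1,:] − Σₗ aₗ[1]bₗ[1]cₗ = [-12, 2, -2] − (1)·(2)·(0, 1, 2) = [-12, 0, -6]. Then w[k] = R[1,1,k] / 6 for each k, giving w = [-12, 0, -6] / 6 = (-2, 0, -1).

w = (-2, 0, -1)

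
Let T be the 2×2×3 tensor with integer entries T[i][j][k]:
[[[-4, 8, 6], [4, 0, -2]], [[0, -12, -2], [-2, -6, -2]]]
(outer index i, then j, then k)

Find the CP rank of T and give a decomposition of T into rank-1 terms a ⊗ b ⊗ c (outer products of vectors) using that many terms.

rank(T) = 3

Lower bound: the mode-3 unfolding of T (rows indexed by k, columns by (i,j) = (0,0), (0,1), (1,0), (1,1)) is [[-4, 4, 0, -2], [8, 0, -12, -6], [6, -2, -2, -2]].
There the 3×3 minor on rows k ∈ {0, 1, 2}, columns (i,j) ∈ {(0,0), (0,1), (1,0)} is det [[-4, 4, 0], [8, 0, -12], [6, -2, -2]] = -128 ≠ 0, so this unfolding has rank ≥ 3; CP rank is at least every unfolding rank, so rank(T) ≥ 3. (Flattening ranks never certify an upper bound on CP rank; for that we must actually write T with 3 rank-1 terms.)
Upper bound: T is a sum of 3 rank-1 terms, T = [0, 1] ⊗ [1, 0] ⊗ [-2, -2, 4] + [1, -2] ⊗ [1, 1] ⊗ [0, 4, 2] + [2, -1] ⊗ [1, -1] ⊗ [-2, 2, 2] (one valid choice — decompositions are not unique — normalised so each a, b is primitive with positive first nonzero entry; check it by expanding all entries), so rank(T) ≤ 3.
These bounds meet, so rank(T) = 3.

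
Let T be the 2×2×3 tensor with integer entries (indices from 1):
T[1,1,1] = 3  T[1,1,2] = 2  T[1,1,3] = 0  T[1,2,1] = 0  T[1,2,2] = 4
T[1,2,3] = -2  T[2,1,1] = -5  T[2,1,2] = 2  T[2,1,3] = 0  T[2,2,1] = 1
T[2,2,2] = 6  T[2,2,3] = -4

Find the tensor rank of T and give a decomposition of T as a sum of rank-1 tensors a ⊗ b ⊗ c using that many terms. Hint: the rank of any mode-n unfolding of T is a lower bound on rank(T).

Lower bound: the mode-3 unfolding of T (rows indexed by k, columns by (i,j) = (1,1), (1,2), (2,1), (2,2)) is [[3, 0, -5, 1], [2, 4, 2, 6], [0, -2, 0, -4]].
There the 3×3 minor on rows k ∈ {1, 2, 3}, columns (i,j) ∈ {(1,1), (1,2), (2,1)} is det [[3, 0, -5], [2, 4, 2], [0, -2, 0]] = 32 ≠ 0, so this unfolding has rank ≥ 3; CP rank is at least every unfolding rank, so rank(T) ≥ 3. (This is only a lower bound: in general the CP rank may exceed every unfolding rank, so we still need to exhibit 3 rank-1 terms summing to T.)
Upper bound: T is a sum of 3 rank-1 terms, T = (1, -1) ⊗ (1, 0) ⊗ (4, 0, 0) + (1, 1) ⊗ (1, 1) ⊗ (-1, 2, 0) + (1, 2) ⊗ (0, 1) ⊗ (1, 2, -2) (one valid choice — decompositions are not unique — normalised so each a, b is primitive with positive first nonzero entry; check it by expanding all entries), so rank(T) ≤ 3.
These bounds meet, so rank(T) = 3.
Check entry T[1,1,1] = 3: (1)·(1)·(4) + (1)·(1)·(-1) + (1)·(0)·(1) = 3.

rank(T) = 3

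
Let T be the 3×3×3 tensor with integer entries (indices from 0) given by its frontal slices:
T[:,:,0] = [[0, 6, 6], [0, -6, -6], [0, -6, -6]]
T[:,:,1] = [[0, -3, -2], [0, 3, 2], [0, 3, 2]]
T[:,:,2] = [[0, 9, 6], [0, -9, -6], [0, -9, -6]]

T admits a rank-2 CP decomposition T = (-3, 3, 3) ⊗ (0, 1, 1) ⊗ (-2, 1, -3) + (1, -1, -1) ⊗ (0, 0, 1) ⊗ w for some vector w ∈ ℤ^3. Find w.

w = (0, 1, -3)

Subtract the known terms from T to get the rank-1 residual R = (1, -1, -1) ⊗ (0, 0, 1) ⊗ w, so R[i,j,k] = a[i]·b[j]·w[k]. Pick indices with nonzero a[0]·b[2] = (1)·(1) = 1. Only the fibre through (0,2,·) is needed: R[0,2,:] = T[0,2,:] − Σₗ aₗ[0]bₗ[2]cₗ = [6, -2, 6] − (-3)·(1)·(-2, 1, -3) = [0, 1, -3]. Then w[k] = R[0,2,k] / 1 for each k, giving w = [0, 1, -3] / 1 = (0, 1, -3).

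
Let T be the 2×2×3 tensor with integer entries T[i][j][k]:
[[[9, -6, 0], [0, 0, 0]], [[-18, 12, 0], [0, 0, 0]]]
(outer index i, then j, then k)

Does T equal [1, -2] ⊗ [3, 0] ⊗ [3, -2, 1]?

Reconstruct entry (0,0,2) from the claimed factors: Σₗ aₗ[0]bₗ[0]cₗ[2] = (1)·(3)·(1) = 3, but T[0,0,2] = 0. The claim is false.

No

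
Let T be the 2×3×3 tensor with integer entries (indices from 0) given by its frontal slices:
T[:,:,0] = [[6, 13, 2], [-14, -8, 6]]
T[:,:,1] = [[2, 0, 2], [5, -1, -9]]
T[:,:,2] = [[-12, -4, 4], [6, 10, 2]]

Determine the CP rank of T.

Lower bound: the mode-3 unfolding of T (rows indexed by k, columns by (i,j) = (0,0), (0,1), (0,2), (1,0), (1,1), (1,2)) is [[6, 13, 2, -14, -8, 6], [2, 0, 2, 5, -1, -9], [-12, -4, 4, 6, 10, 2]].
There the 3×3 minor on rows k ∈ {0, 1, 2}, columns (i,j) ∈ {(0,0), (0,1), (0,2)} is det [[6, 13, 2], [2, 0, 2], [-12, -4, 4]] = -384 ≠ 0, so this unfolding has rank ≥ 3; CP rank is at least every unfolding rank, so rank(T) ≥ 3. (Unfolding ranks only ever bound the CP rank from below — rank(T) can be strictly larger than all of them — so the matching upper bound has to come from an explicit 3-term decomposition.)
Upper bound: T is a sum of 3 rank-1 terms, T = [1, -2] (x) [2, 1, -2] (x) [1, -2, 0] + [1, -1] (x) [1, 1, 0] (x) [8, 4, -8] + [2, 1] (x) [1, -1, -1] (x) [-2, 1, -2] (written with every a and b primitive with positive leading entry and the scale carried by c; CP decompositions are not unique, and this one is verified by expanding entrywise), so rank(T) ≤ 3.
These bounds meet, so rank(T) = 3.
Check entry T[0,1,1] = 0: (1)·(1)·(-2) + (1)·(1)·(4) + (2)·(-1)·(1) = 0.

3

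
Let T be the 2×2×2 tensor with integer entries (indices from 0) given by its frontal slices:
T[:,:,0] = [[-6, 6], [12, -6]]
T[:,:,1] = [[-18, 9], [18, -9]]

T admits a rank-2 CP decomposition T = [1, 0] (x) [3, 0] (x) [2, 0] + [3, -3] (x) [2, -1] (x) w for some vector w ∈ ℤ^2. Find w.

w = [-2, -3]

Subtract the known terms from T to get the rank-1 residual R = [3, -3] (x) [2, -1] (x) w, so R[i,j,k] = a[i]·b[j]·w[k]. Pick indices with nonzero a[0]·b[0] = (3)·(2) = 6. Only the fibre through (0,0,·) is needed: R[0,0,:] = T[0,0,:] − Σₗ aₗ[0]bₗ[0]cₗ = [-6, -18] − (1)·(3)·[2, 0] = [-12, -18]. Then w[k] = R[0,0,k] / 6 for each k, giving w = [-12, -18] / 6 = [-2, -3].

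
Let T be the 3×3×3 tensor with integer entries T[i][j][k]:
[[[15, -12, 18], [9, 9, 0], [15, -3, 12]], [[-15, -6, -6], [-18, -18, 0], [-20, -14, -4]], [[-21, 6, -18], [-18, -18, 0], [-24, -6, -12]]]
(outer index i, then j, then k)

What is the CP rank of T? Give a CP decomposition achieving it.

rank(T) = 2

Lower bound: the mode-3 unfolding of T (rows indexed by k, columns by (i,j) = (0,0), (0,1), (0,2), (1,0), (1,1), (1,2), (2,0), (2,1), (2,2)) is [[15, 9, 15, -15, -18, -20, -21, -18, -24], [-12, 9, -3, -6, -18, -14, 6, -18, -6], [18, 0, 12, -6, 0, -4, -18, 0, -12]].
There the 2×2 minor on rows k ∈ {0, 1}, columns (i,j) ∈ {(0,0), (0,1)} is det [[15, 9], [-12, 9]] = 243 ≠ 0, so this unfolding has rank ≥ 2; CP rank is at least every unfolding rank, so rank(T) ≥ 2. (Flattening ranks never certify an upper bound on CP rank; for that we must actually write T with 2 rank-1 terms.)
Upper bound — finding two terms. Write S_k = T[:,:,k] for the frontal slices: S₀ = [[15, 9, 15], [-15, -18, -20], [-21, -18, -24]], S₁ = [[-12, 9, -3], [-6, -18, -14], [6, -18, -6]], S₂ = [[18, 0, 12], [-6, 0, -4], [-18, 0, -12]].
If T = a₁ ⊗ b₁ ⊗ c₁ + a₂ ⊗ b₂ ⊗ c₂ then each S_k = c₁[k]·a₁b₁ᵀ + c₂[k]·a₂b₂ᵀ. S₀ and S₁ are linearly independent, so a₁b₁ᵀ and a₂b₂ᵀ must span the same plane of matrices: they are the rank-1 matrices of the form x·S₀ + y·S₁.
The 2×2 minor of x·S₀ + y·S₁ on rows {0,1}, columns {0,1} is −135·x² + 135·xy + 270·y² = (-135)·(x − 2·y)(x + y), vanishing at (x:y) = (2:1) and (1:-1).
M₁ = 2·S₀ + S₁ = [[18, 27, 27], [-36, -54, -54], [-36, -54, -54]] = 9·[1, -2, -2][2, 3, 3]ᵀ and M₂ = S₀ − S₁ = [[27, 0, 18], [-9, 0, -6], [-27, 0, -18]] = 3·[3, -1, -3][3, 0, 2]ᵀ, so take a₁ = [1, -2, -2], b₁ = [2, 3, 3], a₂ = [3, -1, -3], b₂ = [3, 0, 2].
Each slice is an integer combination of E₁ = a₁b₁ᵀ and E₂ = a₂b₂ᵀ: S₀ = 3·E₁ + E₂, S₁ = 3·E₁ − 2·E₂, S₂ = 2·E₂; reading off coefficients, c₁ = [3, 3, 0] and c₂ = [1, -2, 2].
Hence T = [1, -2, -2] ⊗ [2, 3, 3] ⊗ [3, 3, 0] + [3, -1, -3] ⊗ [3, 0, 2] ⊗ [1, -2, 2], so rank(T) ≤ 2.
These bounds meet, so rank(T) = 2.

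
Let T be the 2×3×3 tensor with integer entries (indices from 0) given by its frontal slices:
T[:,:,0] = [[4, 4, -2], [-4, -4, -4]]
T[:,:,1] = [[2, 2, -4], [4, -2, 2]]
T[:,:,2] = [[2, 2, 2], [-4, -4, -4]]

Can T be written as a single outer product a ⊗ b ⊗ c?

The mode-3 unfolding of T (rows indexed by k, columns by (i,j) = (0,0), (0,1), (0,2), (1,0), (1,1), (1,2)) is [[4, 4, -2, -4, -4, -4], [2, 2, -4, 4, -2, 2], [2, 2, 2, -4, -4, -4]].
There the 3×3 minor on rows k ∈ {0, 1, 2}, columns (i,j) ∈ {(0,0), (0,2), (1,0)} is det [[4, -2, -4], [2, -4, 4], [2, 2, -4]] = -48 ≠ 0, so this unfolding has rank ≥ 3; CP rank is at least every unfolding rank, so rank(T) ≥ 3.
In particular rank(T) ≥ 3 > 1, so T is not rank-1.

No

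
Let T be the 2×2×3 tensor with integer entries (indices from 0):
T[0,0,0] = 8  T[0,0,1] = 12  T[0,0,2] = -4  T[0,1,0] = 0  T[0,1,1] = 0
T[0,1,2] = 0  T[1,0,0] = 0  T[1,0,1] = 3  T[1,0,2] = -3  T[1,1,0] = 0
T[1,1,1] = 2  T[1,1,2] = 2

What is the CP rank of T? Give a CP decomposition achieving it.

rank(T) = 3

Lower bound: the mode-3 unfolding of T (rows indexed by k, columns by (i,j) = (0,0), (0,1), (1,0), (1,1)) is [[8, 0, 0, 0], [12, 0, 3, 2], [-4, 0, -3, 2]].
There the 3×3 minor on rows k ∈ {0, 1, 2}, columns (i,j) ∈ {(0,0), (1,0), (1,1)} is det [[8, 0, 0], [12, 3, 2], [-4, -3, 2]] = 96 ≠ 0, so this unfolding has rank ≥ 3; CP rank is at least every unfolding rank, so rank(T) ≥ 3. (Flattening ranks never certify an upper bound on CP rank; for that we must actually write T with 3 rank-1 terms.)
Upper bound: T is a sum of 3 rank-1 terms, T = [0, 1] ⊗ [1, -2] ⊗ [0, -1, -1] + [1, 0] ⊗ [1, 0] ⊗ [8, 4, 0] + [2, 1] ⊗ [1, 0] ⊗ [0, 4, -2] (one valid choice — decompositions are not unique — normalised so each a, b is primitive with positive first nonzero entry; check it by expanding all entries), so rank(T) ≤ 3.
These bounds meet, so rank(T) = 3.
Check entry T[1,0,2] = -3: (1)·(1)·(-1) + (0)·(1)·(0) + (1)·(1)·(-2) = -3.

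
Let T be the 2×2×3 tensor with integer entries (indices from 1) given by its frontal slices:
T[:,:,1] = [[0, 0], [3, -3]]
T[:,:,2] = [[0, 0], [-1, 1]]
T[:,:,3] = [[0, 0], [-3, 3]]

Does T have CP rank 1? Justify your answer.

If T = a (x) b (x) c then every fibre of T is a multiple of the corresponding factor, so read the factors off the fibres through the nonzero entry T[2,1,1] = 3.
The mode-1 fibre T[:,1,1] = [0, 3] gives a = (0, 1) (primitive direction); the mode-2 fibre T[2,:,1] = [3, -3] gives b = (1, -1); then c[k] = T[2,1,k] / (a[2]·b[1]) = [3, -1, -3] / 1 = (3, -1, -3).
Expanding (0, 1) (x) (1, -1) (x) (3, -1, -3) reproduces all 12 entries of T, so T = (0, 1) (x) (1, -1) (x) (3, -1, -3) and rank(T) ≤ 1.
Equivalently every frontal slice T[:,:,k] is c[k] times the rank-1 matrix (0, 1) (x) (1, -1). So T has rank 1 (it is nonzero).

Yes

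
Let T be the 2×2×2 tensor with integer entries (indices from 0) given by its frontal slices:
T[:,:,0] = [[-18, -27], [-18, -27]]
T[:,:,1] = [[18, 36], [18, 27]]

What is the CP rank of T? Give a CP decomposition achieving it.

Lower bound: the mode-1 unfolding of T (rows indexed by i, columns by (j,k) = (0,0), (0,1), (1,0), (1,1)) is [[-18, 18, -27, 36], [-18, 18, -27, 27]].
There the 2×2 minor on rows i ∈ {0, 1}, columns (j,k) ∈ {(0,0), (1,1)} is det [[-18, 36], [-18, 27]] = 162 ≠ 0, so this unfolding has rank ≥ 2; CP rank is at least every unfolding rank, so rank(T) ≥ 2. (Unfolding ranks only ever bound the CP rank from below — rank(T) can be strictly larger than all of them — so the matching upper bound has to come from an explicit 2-term decomposition.)
Upper bound — finding two terms. Write S_k = T[:,:,k] for the frontal slices: S₀ = [[-18, -27], [-18, -27]], S₁ = [[18, 36], [18, 27]].
If T = a₁ ⊗ b₁ ⊗ c₁ + a₂ ⊗ b₂ ⊗ c₂ then each S_k = c₁[k]·a₁b₁ᵀ + c₂[k]·a₂b₂ᵀ. S₀ and S₁ are linearly independent, so a₁b₁ᵀ and a₂b₂ᵀ must span the same plane of matrices: they are the rank-1 matrices of the form x·S₀ + y·S₁.
det(x·S₀ + y·S₁) is 162·xy − 162·y² = 162·(x − y)(y), vanishing at (x:y) = (1:1) and (1:0).
M₁ = S₀ + S₁ = [[0, 9], [0, 0]] = 9·[1, 0][0, 1]ᵀ and M₂ = S₀ = [[-18, -27], [-18, -27]] = (-9)·[1, 1][2, 3]ᵀ, so take a₁ = [1, 0], b₁ = [0, 1], a₂ = [1, 1], b₂ = [2, 3].
Each slice is an integer combination of E₁ = a₁b₁ᵀ and E₂ = a₂b₂ᵀ: S₀ = −9·E₂, S₁ = 9·E₁ + 9·E₂; reading off coefficients, c₁ = [0, 9] and c₂ = [-9, 9].
Hence T = [1, 0] ⊗ [0, 1] ⊗ [0, 9] + [1, 1] ⊗ [2, 3] ⊗ [-9, 9], so rank(T) ≤ 2.
These bounds meet, so rank(T) = 2.
Check entry T[0,1,0] = -27: (1)·(1)·(0) + (1)·(3)·(-9) = -27.

rank(T) = 2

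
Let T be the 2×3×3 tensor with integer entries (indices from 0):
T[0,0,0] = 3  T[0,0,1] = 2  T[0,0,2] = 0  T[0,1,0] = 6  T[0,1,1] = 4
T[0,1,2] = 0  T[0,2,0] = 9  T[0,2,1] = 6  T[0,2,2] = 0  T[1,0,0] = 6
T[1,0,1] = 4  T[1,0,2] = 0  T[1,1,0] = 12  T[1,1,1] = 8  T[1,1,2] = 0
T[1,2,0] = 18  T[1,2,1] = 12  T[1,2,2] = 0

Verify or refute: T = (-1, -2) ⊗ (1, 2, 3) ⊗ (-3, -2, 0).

Reconstruct entrywise from the claimed factors. For example, T[1,1,1] = 8 and Σₗ aₗ[1]bₗ[1]cₗ[1] = (-2)·(2)·(-2) = 8; checking all 18 entries, every one matches. The claim holds.

Yes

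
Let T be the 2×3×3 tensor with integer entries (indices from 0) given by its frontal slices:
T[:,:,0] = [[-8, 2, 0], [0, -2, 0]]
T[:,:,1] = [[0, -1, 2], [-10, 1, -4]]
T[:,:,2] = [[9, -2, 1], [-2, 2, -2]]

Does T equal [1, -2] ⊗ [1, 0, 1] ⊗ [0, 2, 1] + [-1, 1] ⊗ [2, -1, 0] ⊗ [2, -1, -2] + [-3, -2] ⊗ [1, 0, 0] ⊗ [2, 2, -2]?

No

Reconstruct entry (0,0,0) from the claimed factors: Σₗ aₗ[0]bₗ[0]cₗ[0] = (1)·(1)·(0) + (-1)·(2)·(2) + (-3)·(1)·(2) = -10, but T[0,0,0] = -8. The claim is false.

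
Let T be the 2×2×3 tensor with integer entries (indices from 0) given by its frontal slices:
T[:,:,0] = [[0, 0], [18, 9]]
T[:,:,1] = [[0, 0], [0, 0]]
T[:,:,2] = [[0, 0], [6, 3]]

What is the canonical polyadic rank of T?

Lower bound: T ≠ 0 (e.g. T[1,0,0] = 18), so rank(T) ≥ 1.
Upper bound: if T = a (x) b (x) c then every fibre of T is a multiple of the corresponding factor, so read the factors off the fibres through the nonzero entry T[1,0,0] = 18.
The mode-1 fibre T[:,0,0] = [0, 18] gives a = [0, 1] (primitive direction); the mode-2 fibre T[1,:,0] = [18, 9] gives b = [2, 1]; then c[k] = T[1,0,k] / (a[1]·b[0]) = [18, 0, 6] / 2 = [9, 0, 3].
Expanding [0, 1] (x) [2, 1] (x) [9, 0, 3] reproduces all 12 entries of T, so T = [0, 1] (x) [2, 1] (x) [9, 0, 3] and rank(T) ≤ 1.
These bounds meet, so rank(T) = 1.

1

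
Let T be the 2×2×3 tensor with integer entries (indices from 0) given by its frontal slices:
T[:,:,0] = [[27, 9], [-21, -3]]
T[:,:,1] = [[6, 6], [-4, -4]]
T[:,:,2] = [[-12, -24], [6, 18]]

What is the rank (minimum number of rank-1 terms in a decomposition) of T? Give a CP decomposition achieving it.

rank(T) = 2

Lower bound: the mode-1 unfolding of T (rows indexed by i, columns by (j,k) = (0,0), (0,1), (0,2), (1,0), (1,1), (1,2)) is [[27, 6, -12, 9, 6, -24], [-21, -4, 6, -3, -4, 18]].
There the 2×2 minor on rows i ∈ {0, 1}, columns (j,k) ∈ {(0,0), (0,1)} is det [[27, 6], [-21, -4]] = 18 ≠ 0, so this unfolding has rank ≥ 2; CP rank is at least every unfolding rank, so rank(T) ≥ 2. (Unfolding ranks only ever bound the CP rank from below — rank(T) can be strictly larger than all of them — so the matching upper bound has to come from an explicit 2-term decomposition.)
Upper bound — finding two terms. Write S_k = T[:,:,k] for the frontal slices: S₀ = [[27, 9], [-21, -3]], S₁ = [[6, 6], [-4, -4]], S₂ = [[-12, -24], [6, 18]].
If T = a₁ ⊗ b₁ ⊗ c₁ + a₂ ⊗ b₂ ⊗ c₂ then each S_k = c₁[k]·a₁b₁ᵀ + c₂[k]·a₂b₂ᵀ. S₀ and S₁ are linearly independent, so a₁b₁ᵀ and a₂b₂ᵀ must span the same plane of matrices: they are the rank-1 matrices of the form x·S₀ + y·S₁.
det(x·S₀ + y·S₁) is 108·x² + 36·xy = 36·(3·x + y)(x), vanishing at (x:y) = (1:-3) and (0:1).
M₁ = S₀ − 3·S₁ = [[9, -9], [-9, 9]] = 9·[1, -1][1, -1]ᵀ and M₂ = S₁ = [[6, 6], [-4, -4]] = 2·[3, -2][1, 1]ᵀ, so take a₁ = [1, -1], b₁ = [1, -1], a₂ = [3, -2], b₂ = [1, 1].
Each slice is an integer combination of E₁ = a₁b₁ᵀ and E₂ = a₂b₂ᵀ: S₀ = 9·E₁ + 6·E₂, S₁ = 2·E₂, S₂ = 6·E₁ − 6·E₂; reading off coefficients, c₁ = [9, 0, 6] and c₂ = [6, 2, -6].
Hence T = [1, -1] ⊗ [1, -1] ⊗ [9, 0, 6] + [3, -2] ⊗ [1, 1] ⊗ [6, 2, -6], so rank(T) ≤ 2.
These bounds meet, so rank(T) = 2.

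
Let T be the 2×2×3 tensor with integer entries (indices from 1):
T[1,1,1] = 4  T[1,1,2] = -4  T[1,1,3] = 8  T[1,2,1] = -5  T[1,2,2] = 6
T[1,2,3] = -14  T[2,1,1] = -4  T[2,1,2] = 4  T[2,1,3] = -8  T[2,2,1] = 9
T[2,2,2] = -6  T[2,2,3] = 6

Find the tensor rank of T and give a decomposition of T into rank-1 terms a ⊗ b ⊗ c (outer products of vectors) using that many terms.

rank(T) = 2

Lower bound: the mode-1 unfolding of T (rows indexed by i, columns by (j,k) = (1,1), (1,2), (1,3), (2,1), (2,2), (2,3)) is [[4, -4, 8, -5, 6, -14], [-4, 4, -8, 9, -6, 6]].
There the 2×2 minor on rows i ∈ {1, 2}, columns (j,k) ∈ {(1,1), (2,1)} is det [[4, -5], [-4, 9]] = 16 ≠ 0, so this unfolding has rank ≥ 2; CP rank is at least every unfolding rank, so rank(T) ≥ 2. (Unfolding ranks only ever bound the CP rank from below — rank(T) can be strictly larger than all of them — so the matching upper bound has to come from an explicit 2-term decomposition.)
Upper bound — finding two terms. Write S_k = T[:,:,k] for the frontal slices: S₁ = [[4, -5], [-4, 9]], S₂ = [[-4, 6], [4, -6]], S₃ = [[8, -14], [-8, 6]].
If T = a₁ ⊗ b₁ ⊗ c₁ + a₂ ⊗ b₂ ⊗ c₂ then each S_k = c₁[k]·a₁b₁ᵀ + c₂[k]·a₂b₂ᵀ. S₁ and S₂ are linearly independent, so a₁b₁ᵀ and a₂b₂ᵀ must span the same plane of matrices: they are the rank-1 matrices of the form x·S₁ + y·S₂.
det(x·S₁ + y·S₂) is 16·x² − 16·xy = 16·(x − y)(x), vanishing at (x:y) = (1:1) and (0:1).
M₁ = S₁ + S₂ = [[0, 1], [0, 3]] = [1, 3][0, 1]ᵀ and M₂ = S₂ = [[-4, 6], [4, -6]] = (-2)·[1, -1][2, -3]ᵀ, so take a₁ = [1, 3], b₁ = [0, 1], a₂ = [1, -1], b₂ = [2, -3].
Each slice is an integer combination of E₁ = a₁b₁ᵀ and E₂ = a₂b₂ᵀ: S₁ = E₁ + 2·E₂, S₂ = −2·E₂, S₃ = −2·E₁ + 4·E₂; reading off coefficients, c₁ = [1, 0, -2] and c₂ = [2, -2, 4].
Hence T = [1, 3] ⊗ [0, 1] ⊗ [1, 0, -2] + [1, -1] ⊗ [2, -3] ⊗ [2, -2, 4], so rank(T) ≤ 2.
These bounds meet, so rank(T) = 2.
Check entry T[1,1,1] = 4: (1)·(0)·(1) + (1)·(2)·(2) = 4.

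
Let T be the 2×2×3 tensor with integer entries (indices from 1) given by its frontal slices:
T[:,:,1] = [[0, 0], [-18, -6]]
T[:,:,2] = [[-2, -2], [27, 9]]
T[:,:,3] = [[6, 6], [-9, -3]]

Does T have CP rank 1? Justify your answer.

The mode-3 unfolding of T (rows indexed by k, columns by (i,j) = (1,1), (1,2), (2,1), (2,2)) is [[0, 0, -18, -6], [-2, -2, 27, 9], [6, 6, -9, -3]].
There the 2×2 minor on rows k ∈ {1, 2}, columns (i,j) ∈ {(1,1), (2,1)} is det [[0, -18], [-2, 27]] = -36 ≠ 0, so this unfolding has rank ≥ 2; CP rank is at least every unfolding rank, so rank(T) ≥ 2.
In particular rank(T) ≥ 2 > 1, so T is not rank-1.

No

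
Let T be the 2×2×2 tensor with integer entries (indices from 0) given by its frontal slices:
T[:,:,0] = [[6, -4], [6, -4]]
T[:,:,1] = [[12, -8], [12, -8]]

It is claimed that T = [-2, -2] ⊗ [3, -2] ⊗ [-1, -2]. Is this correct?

Reconstruct entrywise from the claimed factors. For example, T[0,1,0] = -4 and Σₗ aₗ[0]bₗ[1]cₗ[0] = (-2)·(-2)·(-1) = -4; checking all 8 entries, every one matches. The claim holds.

Yes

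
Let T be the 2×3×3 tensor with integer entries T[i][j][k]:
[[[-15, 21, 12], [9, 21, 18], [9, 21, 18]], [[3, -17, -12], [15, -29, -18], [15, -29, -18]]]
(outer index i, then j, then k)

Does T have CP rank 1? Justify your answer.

No

The mode-2 unfolding of T (rows indexed by j, columns by (i,k) = (0,0), (0,1), (0,2), (1,0), (1,1), (1,2)) is [[-15, 21, 12, 3, -17, -12], [9, 21, 18, 15, -29, -18], [9, 21, 18, 15, -29, -18]].
There the 2×2 minor on rows j ∈ {0, 1}, columns (i,k) ∈ {(0,0), (0,1)} is det [[-15, 21], [9, 21]] = -504 ≠ 0, so this unfolding has rank ≥ 2; CP rank is at least every unfolding rank, so rank(T) ≥ 2.
In particular rank(T) ≥ 2 > 1, so T is not rank-1.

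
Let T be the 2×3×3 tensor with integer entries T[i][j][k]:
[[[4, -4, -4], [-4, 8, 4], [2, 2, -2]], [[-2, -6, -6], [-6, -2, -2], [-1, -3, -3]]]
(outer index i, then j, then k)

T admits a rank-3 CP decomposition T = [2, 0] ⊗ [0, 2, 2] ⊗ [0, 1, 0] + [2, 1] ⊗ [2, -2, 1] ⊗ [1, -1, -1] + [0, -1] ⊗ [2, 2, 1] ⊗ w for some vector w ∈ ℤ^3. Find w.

w = [2, 2, 2]

Subtract the known terms from T to get the rank-1 residual R = [0, -1] ⊗ [2, 2, 1] ⊗ w, so R[i,j,k] = a[i]·b[j]·w[k]. Pick indices with nonzero a[1]·b[0] = (-1)·(2) = -2. Only the fibre through (1,0,·) is needed: R[1,0,:] = T[1,0,:] − Σₗ aₗ[1]bₗ[0]cₗ = [-2, -6, -6] − (0)·(0)·[0, 1, 0] − (1)·(2)·[1, -1, -1] = [-4, -4, -4]. Then w[k] = R[1,0,k] / -2 for each k, giving w = [-4, -4, -4] / -2 = [2, 2, 2].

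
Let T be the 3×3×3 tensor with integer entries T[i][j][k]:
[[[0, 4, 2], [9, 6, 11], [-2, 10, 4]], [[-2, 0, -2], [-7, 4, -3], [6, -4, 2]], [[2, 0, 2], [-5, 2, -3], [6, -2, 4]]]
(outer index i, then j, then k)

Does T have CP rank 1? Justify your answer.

The mode-2 unfolding of T (rows indexed by j, columns by (i,k) = (0,0), (0,1), (0,2), (1,0), (1,1), (1,2), (2,0), (2,1), (2,2)) is [[0, 4, 2, -2, 0, -2, 2, 0, 2], [9, 6, 11, -7, 4, -3, -5, 2, -3], [-2, 10, 4, 6, -4, 2, 6, -2, 4]].
There the 3×3 minor on rows j ∈ {0, 1, 2}, columns (i,k) ∈ {(0,0), (0,1), (0,2)} is det [[0, 4, 2], [9, 6, 11], [-2, 10, 4]] = -28 ≠ 0, so this unfolding has rank ≥ 3; CP rank is at least every unfolding rank, so rank(T) ≥ 3.
In particular rank(T) ≥ 3 > 1, so T is not rank-1.

No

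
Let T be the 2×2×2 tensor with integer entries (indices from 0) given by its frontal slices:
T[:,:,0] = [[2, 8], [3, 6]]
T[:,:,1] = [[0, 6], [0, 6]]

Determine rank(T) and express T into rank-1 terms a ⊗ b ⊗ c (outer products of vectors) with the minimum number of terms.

rank(T) = 2

Lower bound: the mode-3 unfolding of T (rows indexed by k, columns by (i,j) = (0,0), (0,1), (1,0), (1,1)) is [[2, 8, 3, 6], [0, 6, 0, 6]].
There the 2×2 minor on rows k ∈ {0, 1}, columns (i,j) ∈ {(0,0), (0,1)} is det [[2, 8], [0, 6]] = 12 ≠ 0, so this unfolding has rank ≥ 2; CP rank is at least every unfolding rank, so rank(T) ≥ 2. (Flattening ranks never certify an upper bound on CP rank; for that we must actually write T with 2 rank-1 terms.)
Upper bound — finding two terms. Write S_k = T[:,:,k] for the frontal slices: S₀ = [[2, 8], [3, 6]], S₁ = [[0, 6], [0, 6]].
If T = a₁ ⊗ b₁ ⊗ c₁ + a₂ ⊗ b₂ ⊗ c₂ then each S_k = c₁[k]·a₁b₁ᵀ + c₂[k]·a₂b₂ᵀ. S₀ and S₁ are linearly independent, so a₁b₁ᵀ and a₂b₂ᵀ must span the same plane of matrices: they are the rank-1 matrices of the form x·S₀ + y·S₁.
det(x·S₀ + y·S₁) is −12·x² − 6·xy = (-6)·(2·x + y)(x), vanishing at (x:y) = (1:-2) and (0:1).
M₁ = S₀ − 2·S₁ = [[2, -4], [3, -6]] = [2, 3][1, -2]ᵀ and M₂ = S₁ = [[0, 6], [0, 6]] = 6·[1, 1][0, 1]ᵀ, so take a₁ = [2, 3], b₁ = [1, -2], a₂ = [1, 1], b₂ = [0, 1].
Each slice is an integer combination of E₁ = a₁b₁ᵀ and E₂ = a₂b₂ᵀ: S₀ = E₁ + 12·E₂, S₁ = 6·E₂; reading off coefficients, c₁ = [1, 0] and c₂ = [12, 6].
Hence T = [2, 3] ⊗ [1, -2] ⊗ [1, 0] + [1, 1] ⊗ [0, 1] ⊗ [12, 6], so rank(T) ≤ 2.
These bounds meet, so rank(T) = 2.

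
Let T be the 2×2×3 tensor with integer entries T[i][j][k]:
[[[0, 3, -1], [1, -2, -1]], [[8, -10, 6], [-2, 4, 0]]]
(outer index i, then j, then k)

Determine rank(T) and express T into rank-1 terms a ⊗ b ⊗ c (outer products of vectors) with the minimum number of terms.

Lower bound: in the mode-3 unfolding of T (rows indexed by k, columns by (i,j)) the 3×3 minor on rows k ∈ {0, 1, 2}, columns (i,j) ∈ {(0,0), (0,1), (1,0)} is det [[0, 1, 8], [3, -2, -10], [-1, -1, 6]] = -48 ≠ 0, so that unfolding has rank ≥ 3 and hence rank(T) ≥ 3 (CP rank is at least every unfolding rank, though it can be larger).
Upper bound: T is a sum of 3 rank-1 terms, T = [1, -2] ⊗ [2, -1] ⊗ [-1, 2, -1] + [1, -1] ⊗ [0, 1] ⊗ [0, 0, -2] + [1, 2] ⊗ [1, 0] ⊗ [2, -1, 1] (written with every a and b primitive with positive leading entry and the scale carried by c; CP decompositions are not unique, and this one is verified by expanding entrywise), so rank(T) ≤ 3.
These bounds meet, so rank(T) = 3.

rank(T) = 3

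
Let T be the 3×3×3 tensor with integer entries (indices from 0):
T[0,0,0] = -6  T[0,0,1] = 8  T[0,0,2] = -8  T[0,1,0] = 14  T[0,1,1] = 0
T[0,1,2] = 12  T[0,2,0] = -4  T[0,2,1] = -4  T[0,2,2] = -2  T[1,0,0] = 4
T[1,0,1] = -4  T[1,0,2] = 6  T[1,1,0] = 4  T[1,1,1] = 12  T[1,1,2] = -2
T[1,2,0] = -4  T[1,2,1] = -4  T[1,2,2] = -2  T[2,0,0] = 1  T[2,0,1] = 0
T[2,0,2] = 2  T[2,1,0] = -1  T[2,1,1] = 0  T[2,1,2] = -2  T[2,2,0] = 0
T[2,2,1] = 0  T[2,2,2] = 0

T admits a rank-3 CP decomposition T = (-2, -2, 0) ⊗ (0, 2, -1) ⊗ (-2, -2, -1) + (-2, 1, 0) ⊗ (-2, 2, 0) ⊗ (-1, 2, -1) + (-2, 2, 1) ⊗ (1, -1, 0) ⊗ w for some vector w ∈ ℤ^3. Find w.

w = (1, 0, 2)

Subtract the known terms from T to get the rank-1 residual R = (-2, 2, 1) ⊗ (1, -1, 0) ⊗ w, so R[i,j,k] = a[i]·b[j]·w[k]. Pick indices with nonzero a[0]·b[0] = (-2)·(1) = -2. Only the fibre through (0,0,·) is needed: R[0,0,:] = T[0,0,:] − Σₗ aₗ[0]bₗ[0]cₗ = [-6, 8, -8] − (-2)·(0)·(-2, -2, -1) − (-2)·(-2)·(-1, 2, -1) = [-2, 0, -4]. Then w[k] = R[0,0,k] / -2 for each k, giving w = [-2, 0, -4] / -2 = (1, 0, 2).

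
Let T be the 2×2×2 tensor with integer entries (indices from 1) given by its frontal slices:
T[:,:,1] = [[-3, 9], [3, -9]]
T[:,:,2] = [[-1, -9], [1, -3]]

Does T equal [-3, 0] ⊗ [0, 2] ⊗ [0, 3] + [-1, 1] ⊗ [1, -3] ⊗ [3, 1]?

No

Reconstruct entry (1,2,2) from the claimed factors: Σₗ aₗ[1]bₗ[2]cₗ[2] = (-3)·(2)·(3) + (-1)·(-3)·(1) = -15, but T[1,2,2] = -9. The claim is false.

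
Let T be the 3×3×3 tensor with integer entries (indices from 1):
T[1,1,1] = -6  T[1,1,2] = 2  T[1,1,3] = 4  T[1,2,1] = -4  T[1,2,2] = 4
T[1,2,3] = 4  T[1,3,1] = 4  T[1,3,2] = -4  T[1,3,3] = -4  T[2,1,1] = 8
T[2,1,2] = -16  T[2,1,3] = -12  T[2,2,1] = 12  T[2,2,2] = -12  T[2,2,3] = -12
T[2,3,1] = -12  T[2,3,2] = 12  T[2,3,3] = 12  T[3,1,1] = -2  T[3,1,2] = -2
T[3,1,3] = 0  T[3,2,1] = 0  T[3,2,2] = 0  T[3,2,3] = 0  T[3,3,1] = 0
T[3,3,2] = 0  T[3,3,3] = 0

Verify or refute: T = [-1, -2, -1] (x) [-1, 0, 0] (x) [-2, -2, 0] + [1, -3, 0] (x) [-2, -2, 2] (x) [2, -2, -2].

Reconstruct entrywise from the claimed factors. For example, T[1,3,2] = -4 and Σₗ aₗ[1]bₗ[3]cₗ[2] = (-1)·(0)·(-2) + (1)·(2)·(-2) = -4; checking all 27 entries, every one matches. The claim holds.

Yes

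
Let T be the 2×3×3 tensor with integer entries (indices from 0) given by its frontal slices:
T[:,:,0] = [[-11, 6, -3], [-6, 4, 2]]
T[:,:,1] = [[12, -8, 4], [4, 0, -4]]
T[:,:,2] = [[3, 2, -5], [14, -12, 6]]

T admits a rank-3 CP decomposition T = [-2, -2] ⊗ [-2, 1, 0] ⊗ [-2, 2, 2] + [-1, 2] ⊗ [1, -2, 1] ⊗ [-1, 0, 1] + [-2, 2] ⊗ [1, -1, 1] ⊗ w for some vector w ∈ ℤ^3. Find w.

w = [2, -2, 2]

Subtract the known terms from T to get the rank-1 residual R = [-2, 2] ⊗ [1, -1, 1] ⊗ w, so R[i,j,k] = a[i]·b[j]·w[k]. Pick indices with nonzero a[0]·b[0] = (-2)·(1) = -2. Only the fibre through (0,0,·) is needed: R[0,0,:] = T[0,0,:] − Σₗ aₗ[0]bₗ[0]cₗ = [-11, 12, 3] − (-2)·(-2)·[-2, 2, 2] − (-1)·(1)·[-1, 0, 1] = [-4, 4, -4]. Then w[k] = R[0,0,k] / -2 for each k, giving w = [-4, 4, -4] / -2 = [2, -2, 2].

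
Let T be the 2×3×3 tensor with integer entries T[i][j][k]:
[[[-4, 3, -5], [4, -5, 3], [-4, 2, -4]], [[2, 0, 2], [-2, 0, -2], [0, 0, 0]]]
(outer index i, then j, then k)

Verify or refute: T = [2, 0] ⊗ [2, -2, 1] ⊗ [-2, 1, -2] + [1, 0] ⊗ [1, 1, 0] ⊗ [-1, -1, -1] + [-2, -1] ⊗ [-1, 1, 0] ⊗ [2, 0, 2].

No

Reconstruct entry (0,0,0) from the claimed factors: Σₗ aₗ[0]bₗ[0]cₗ[0] = (2)·(2)·(-2) + (1)·(1)·(-1) + (-2)·(-1)·(2) = -5, but T[0,0,0] = -4. The claim is false.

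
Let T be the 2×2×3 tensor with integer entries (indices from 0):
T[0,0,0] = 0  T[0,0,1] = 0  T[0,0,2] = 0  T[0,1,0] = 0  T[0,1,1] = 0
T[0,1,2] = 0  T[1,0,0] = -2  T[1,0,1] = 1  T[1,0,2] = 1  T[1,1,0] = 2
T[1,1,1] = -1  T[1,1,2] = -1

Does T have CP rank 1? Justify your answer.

If T = a (x) b (x) c then every fibre of T is a multiple of the corresponding factor, so read the factors off the fibres through the nonzero entry T[1,0,0] = -2.
The mode-1 fibre T[:,0,0] = [0, -2] gives a = [0, 1] (primitive direction); the mode-2 fibre T[1,:,0] = [-2, 2] gives b = [1, -1]; then c[k] = T[1,0,k] / (a[1]·b[0]) = [-2, 1, 1] / 1 = [-2, 1, 1].
Expanding [0, 1] (x) [1, -1] (x) [-2, 1, 1] reproduces all 12 entries of T, so T = [0, 1] (x) [1, -1] (x) [-2, 1, 1] and rank(T) ≤ 1.
Equivalently every frontal slice T[:,:,k] is c[k] times the rank-1 matrix [0, 1] (x) [1, -1]. So T has rank 1 (it is nonzero).

Yes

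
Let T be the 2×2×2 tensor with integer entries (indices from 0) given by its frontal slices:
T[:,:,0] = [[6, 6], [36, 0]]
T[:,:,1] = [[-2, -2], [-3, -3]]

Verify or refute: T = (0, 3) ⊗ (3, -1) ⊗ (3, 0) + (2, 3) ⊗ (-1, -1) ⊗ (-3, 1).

Yes

Reconstruct entrywise from the claimed factors. For example, T[0,1,1] = -2 and Σₗ aₗ[0]bₗ[1]cₗ[1] = (0)·(-1)·(0) + (2)·(-1)·(1) = -2; checking all 8 entries, every one matches. The claim holds.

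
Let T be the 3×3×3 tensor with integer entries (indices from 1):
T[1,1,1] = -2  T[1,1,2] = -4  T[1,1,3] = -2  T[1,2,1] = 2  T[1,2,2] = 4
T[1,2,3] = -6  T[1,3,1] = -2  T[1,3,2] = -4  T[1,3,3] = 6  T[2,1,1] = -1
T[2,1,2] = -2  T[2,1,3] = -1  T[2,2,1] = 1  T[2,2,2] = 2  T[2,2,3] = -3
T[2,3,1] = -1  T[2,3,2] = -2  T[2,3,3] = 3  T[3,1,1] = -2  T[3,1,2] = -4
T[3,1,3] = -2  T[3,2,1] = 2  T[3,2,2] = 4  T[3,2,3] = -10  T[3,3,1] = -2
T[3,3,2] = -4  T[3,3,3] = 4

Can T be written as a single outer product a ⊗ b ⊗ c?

No

The mode-2 unfolding of T (rows indexed by j, columns by (i,k) = (1,1), (1,2), (1,3), (2,1), (2,2), (2,3), (3,1), (3,2), (3,3)) is [[-2, -4, -2, -1, -2, -1, -2, -4, -2], [2, 4, -6, 1, 2, -3, 2, 4, -10], [-2, -4, 6, -1, -2, 3, -2, -4, 4]].
There the 3×3 minor on rows j ∈ {1, 2, 3}, columns (i,k) ∈ {(1,1), (1,3), (3,3)} is det [[-2, -2, -2], [2, -6, -10], [-2, 6, 4]] = -96 ≠ 0, so this unfolding has rank ≥ 3; CP rank is at least every unfolding rank, so rank(T) ≥ 3.
In particular rank(T) ≥ 3 > 1, so T is not rank-1.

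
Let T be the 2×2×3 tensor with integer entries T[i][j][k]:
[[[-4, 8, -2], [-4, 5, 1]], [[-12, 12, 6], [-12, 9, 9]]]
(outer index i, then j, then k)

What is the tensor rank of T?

Lower bound: the mode-3 unfolding of T (rows indexed by k, columns by (i,j) = (0,0), (0,1), (1,0), (1,1)) is [[-4, -4, -12, -12], [8, 5, 12, 9], [-2, 1, 6, 9]].
There the 2×2 minor on rows k ∈ {0, 1}, columns (i,j) ∈ {(0,0), (0,1)} is det [[-4, -4], [8, 5]] = 12 ≠ 0, so this unfolding has rank ≥ 2; CP rank is at least every unfolding rank, so rank(T) ≥ 2. (Unfolding ranks only ever bound the CP rank from below — rank(T) can be strictly larger than all of them — so the matching upper bound has to come from an explicit 2-term decomposition.)
Upper bound — finding two terms. Write S_k = T[:,:,k] for the frontal slices: S₀ = [[-4, -4], [-12, -12]], S₁ = [[8, 5], [12, 9]], S₂ = [[-2, 1], [6, 9]].
If T = a₁ ∘ b₁ ∘ c₁ + a₂ ∘ b₂ ∘ c₂ then each S_k = c₁[k]·a₁b₁ᵀ + c₂[k]·a₂b₂ᵀ. S₀ and S₁ are linearly independent, so a₁b₁ᵀ and a₂b₂ᵀ must span the same plane of matrices: they are the rank-1 matrices of the form x·S₀ + y·S₁.
det(x·S₀ + y·S₁) is −24·xy + 12·y² = (-12)·(2·x − y)(y), vanishing at (x:y) = (1:2) and (1:0).
M₁ = S₀ + 2·S₁ = [[12, 6], [12, 6]] = 6·[1, 1][2, 1]ᵀ and M₂ = S₀ = [[-4, -4], [-12, -12]] = (-4)·[1, 3][1, 1]ᵀ, so take a₁ = [1, 1], b₁ = [2, 1], a₂ = [1, 3], b₂ = [1, 1].
Each slice is an integer combination of E₁ = a₁b₁ᵀ and E₂ = a₂b₂ᵀ: S₀ = −4·E₂, S₁ = 3·E₁ + 2·E₂, S₂ = −3·E₁ + 4·E₂; reading off coefficients, c₁ = [0, 3, -3] and c₂ = [-4, 2, 4].
Hence T = [1, 1] ∘ [2, 1] ∘ [0, 3, -3] + [1, 3] ∘ [1, 1] ∘ [-4, 2, 4], so rank(T) ≤ 2.
These bounds meet, so rank(T) = 2.

2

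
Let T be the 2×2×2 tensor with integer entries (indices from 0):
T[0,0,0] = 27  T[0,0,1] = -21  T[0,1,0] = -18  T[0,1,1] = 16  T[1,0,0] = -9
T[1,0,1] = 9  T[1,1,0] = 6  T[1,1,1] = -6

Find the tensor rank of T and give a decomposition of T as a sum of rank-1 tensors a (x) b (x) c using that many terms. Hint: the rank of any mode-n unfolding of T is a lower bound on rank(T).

rank(T) = 2

Lower bound: in the mode-1 unfolding of T (rows indexed by i, columns by (j,k)) the 2×2 minor on rows i ∈ {0, 1}, columns (j,k) ∈ {(0,0), (0,1)} is det [[27, -21], [-9, 9]] = 54 ≠ 0, so that unfolding has rank ≥ 2 and hence rank(T) ≥ 2 (CP rank is at least every unfolding rank, though it can be larger).
Upper bound: with S_k = T[:,:,k], the two rank-1 terms a₁b₁ᵀ, a₂b₂ᵀ are the rank-1 members of the pencil x·S₀ + y·S₁.
det(x·S₀ + y·S₁) is 18·xy − 18·y² = 18·(x − y)(y), vanishing at (x:y) = (1:1) and (1:0).
M₁ = S₀ + S₁ = [[6, -2], [0, 0]] = 2·[1, 0][3, -1]ᵀ and M₂ = S₀ = [[27, -18], [-9, 6]] = 3·[3, -1][3, -2]ᵀ, so take a₁ = [1, 0], b₁ = [3, -1], a₂ = [3, -1], b₂ = [3, -2].
Each slice is an integer combination of E₁ = a₁b₁ᵀ and E₂ = a₂b₂ᵀ: S₀ = 3·E₂, S₁ = 2·E₁ − 3·E₂; reading off coefficients, c₁ = [0, 2] and c₂ = [3, -3].
Hence T = [1, 0] (x) [3, -1] (x) [0, 2] + [3, -1] (x) [3, -2] (x) [3, -3], so rank(T) ≤ 2.
These bounds meet, so rank(T) = 2.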